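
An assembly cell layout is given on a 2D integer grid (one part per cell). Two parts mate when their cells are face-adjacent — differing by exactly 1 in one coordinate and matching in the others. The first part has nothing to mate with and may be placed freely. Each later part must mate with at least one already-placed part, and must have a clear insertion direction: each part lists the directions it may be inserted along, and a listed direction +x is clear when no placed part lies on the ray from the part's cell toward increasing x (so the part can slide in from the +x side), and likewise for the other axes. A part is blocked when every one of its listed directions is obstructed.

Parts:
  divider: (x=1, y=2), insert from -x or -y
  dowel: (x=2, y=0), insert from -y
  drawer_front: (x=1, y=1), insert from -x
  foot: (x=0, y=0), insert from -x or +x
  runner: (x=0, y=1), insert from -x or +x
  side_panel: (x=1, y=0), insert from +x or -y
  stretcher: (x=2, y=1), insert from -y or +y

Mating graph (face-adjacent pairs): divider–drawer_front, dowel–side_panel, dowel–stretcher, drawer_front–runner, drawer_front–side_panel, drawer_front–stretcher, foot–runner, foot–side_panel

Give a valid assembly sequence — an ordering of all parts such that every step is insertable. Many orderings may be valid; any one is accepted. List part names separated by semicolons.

1. divider@(1, 2) [-x clear] — {divider}
2. drawer_front@(1, 1) [-x clear] — {divider, drawer_front}
3. runner@(0, 1) [-x clear] — {divider, drawer_front, runner}
4. foot@(0, 0) [-x clear] — {divider, drawer_front, foot, runner}
5. stretcher@(2, 1) [-y clear] — {divider, drawer_front, foot, runner, stretcher}
6. side_panel@(1, 0) [+x clear] — {divider, drawer_front, foot, runner, side_panel, stretcher}
7. dowel@(2, 0) [-y clear] — {divider, dowel, drawer_front, foot, runner, side_panel, stretcher}

divider; drawer_front; runner; foot; stretcher; side_panel; dowel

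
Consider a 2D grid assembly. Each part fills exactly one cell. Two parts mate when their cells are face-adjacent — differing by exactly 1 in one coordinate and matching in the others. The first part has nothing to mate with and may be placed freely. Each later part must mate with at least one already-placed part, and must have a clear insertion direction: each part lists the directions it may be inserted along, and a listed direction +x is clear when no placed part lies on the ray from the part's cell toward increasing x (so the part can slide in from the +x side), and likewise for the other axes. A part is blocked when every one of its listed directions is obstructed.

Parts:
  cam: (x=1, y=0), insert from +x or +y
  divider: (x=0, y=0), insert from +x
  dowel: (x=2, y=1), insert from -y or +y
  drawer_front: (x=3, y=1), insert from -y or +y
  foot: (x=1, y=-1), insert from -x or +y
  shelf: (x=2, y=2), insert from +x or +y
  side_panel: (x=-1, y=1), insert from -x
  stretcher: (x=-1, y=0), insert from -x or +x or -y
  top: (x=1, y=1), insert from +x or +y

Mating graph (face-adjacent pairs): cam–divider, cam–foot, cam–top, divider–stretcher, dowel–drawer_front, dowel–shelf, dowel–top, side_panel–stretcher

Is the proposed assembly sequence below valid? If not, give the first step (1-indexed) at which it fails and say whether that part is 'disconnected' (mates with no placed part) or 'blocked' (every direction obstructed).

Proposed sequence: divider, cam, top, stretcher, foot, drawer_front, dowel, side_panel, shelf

Invalid at step 6 (disconnected)

1. divider@(0, 0) [+x clear] — {divider}
2. cam@(1, 0) [+x clear] — {cam, divider}
3. top@(1, 1) [+x clear] — {cam, divider, top}
4. stretcher@(-1, 0) [-x clear] — {cam, divider, stretcher, top}
5. foot@(1, -1) [-x clear] — {cam, divider, foot, stretcher, top}
6. drawer_front@(3, 1) — no placed neighbour ⇒ disconnected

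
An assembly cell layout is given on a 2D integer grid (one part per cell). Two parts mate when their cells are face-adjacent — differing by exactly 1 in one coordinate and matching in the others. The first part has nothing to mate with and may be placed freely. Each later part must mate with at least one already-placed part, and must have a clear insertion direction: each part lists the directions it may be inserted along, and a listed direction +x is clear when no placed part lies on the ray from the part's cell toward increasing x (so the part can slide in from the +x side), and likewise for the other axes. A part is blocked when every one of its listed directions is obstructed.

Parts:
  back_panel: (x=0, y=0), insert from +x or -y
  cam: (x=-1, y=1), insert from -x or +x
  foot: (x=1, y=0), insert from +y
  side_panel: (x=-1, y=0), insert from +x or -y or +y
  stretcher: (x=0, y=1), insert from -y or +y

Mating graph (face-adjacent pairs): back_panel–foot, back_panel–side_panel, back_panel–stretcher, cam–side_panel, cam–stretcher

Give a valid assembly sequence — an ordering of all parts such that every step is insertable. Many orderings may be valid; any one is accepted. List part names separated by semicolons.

cam; stretcher; side_panel; back_panel; foot

1. cam@(-1, 1) [-x clear] — {cam}
2. stretcher@(0, 1) [-y clear] — {cam, stretcher}
3. side_panel@(-1, 0) [+x clear] — {cam, side_panel, stretcher}
4. back_panel@(0, 0) [+x clear] — {back_panel, cam, side_panel, stretcher}
5. foot@(1, 0) [+y clear] — {back_panel, cam, foot, side_panel, stretcher}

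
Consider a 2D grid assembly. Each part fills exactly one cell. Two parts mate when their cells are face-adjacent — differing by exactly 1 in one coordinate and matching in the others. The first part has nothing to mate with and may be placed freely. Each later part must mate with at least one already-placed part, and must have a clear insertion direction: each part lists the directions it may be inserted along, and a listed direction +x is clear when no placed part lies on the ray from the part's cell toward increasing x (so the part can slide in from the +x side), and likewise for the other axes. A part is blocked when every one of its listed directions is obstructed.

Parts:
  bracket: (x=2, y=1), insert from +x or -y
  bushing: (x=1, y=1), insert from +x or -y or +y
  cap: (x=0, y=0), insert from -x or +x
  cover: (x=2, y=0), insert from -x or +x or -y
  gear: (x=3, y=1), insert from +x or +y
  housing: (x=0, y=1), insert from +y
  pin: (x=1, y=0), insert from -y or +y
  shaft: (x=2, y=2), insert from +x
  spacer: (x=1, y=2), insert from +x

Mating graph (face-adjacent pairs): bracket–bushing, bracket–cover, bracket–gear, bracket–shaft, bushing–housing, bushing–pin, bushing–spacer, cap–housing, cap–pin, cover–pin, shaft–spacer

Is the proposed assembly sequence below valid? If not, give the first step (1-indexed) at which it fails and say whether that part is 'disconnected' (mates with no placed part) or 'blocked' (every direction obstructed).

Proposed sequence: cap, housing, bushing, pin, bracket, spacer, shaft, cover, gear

1. cap@(0, 0) [-x clear] — {cap}
2. housing@(0, 1) [+y clear] — {cap, housing}
3. bushing@(1, 1) [+x clear] — {bushing, cap, housing}
4. pin@(1, 0) [-y clear] — {bushing, cap, housing, pin}
5. bracket@(2, 1) [+x clear] — {bracket, bushing, cap, housing, pin}
6. spacer@(1, 2) [+x clear] — {bracket, bushing, cap, housing, pin, spacer}
7. shaft@(2, 2) [+x clear] — {bracket, bushing, cap, housing, pin, shaft, spacer}
8. cover@(2, 0) [+x clear] — {bracket, bushing, cap, cover, housing, pin, shaft, spacer}
9. gear@(3, 1) [+x clear] — {bracket, bushing, cap, cover, gear, housing, pin, shaft, spacer}

Valid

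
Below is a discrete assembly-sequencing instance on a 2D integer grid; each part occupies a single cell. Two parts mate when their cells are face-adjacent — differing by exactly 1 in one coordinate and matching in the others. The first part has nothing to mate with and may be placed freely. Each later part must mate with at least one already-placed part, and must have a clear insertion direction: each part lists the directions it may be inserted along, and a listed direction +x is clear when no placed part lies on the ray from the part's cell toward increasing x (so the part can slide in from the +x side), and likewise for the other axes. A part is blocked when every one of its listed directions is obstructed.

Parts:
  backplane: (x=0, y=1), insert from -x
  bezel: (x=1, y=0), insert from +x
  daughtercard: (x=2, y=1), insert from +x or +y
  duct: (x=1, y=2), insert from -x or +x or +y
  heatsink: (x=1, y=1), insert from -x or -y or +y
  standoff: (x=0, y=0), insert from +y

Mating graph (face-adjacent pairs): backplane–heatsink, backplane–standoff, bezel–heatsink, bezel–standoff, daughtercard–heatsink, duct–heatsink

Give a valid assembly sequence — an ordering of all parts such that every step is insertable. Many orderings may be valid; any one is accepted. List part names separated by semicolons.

daughtercard; heatsink; bezel; standoff; duct; backplane

1. daughtercard@(2, 1) [+x clear] — {daughtercard}
2. heatsink@(1, 1) [-x clear] — {daughtercard, heatsink}
3. bezel@(1, 0) [+x clear] — {bezel, daughtercard, heatsink}
4. standoff@(0, 0) [+y clear] — {bezel, daughtercard, heatsink, standoff}
5. duct@(1, 2) [-x clear] — {bezel, daughtercard, duct, heatsink, standoff}
6. backplane@(0, 1) [-x clear] — {backplane, bezel, daughtercard, duct, heatsink, standoff}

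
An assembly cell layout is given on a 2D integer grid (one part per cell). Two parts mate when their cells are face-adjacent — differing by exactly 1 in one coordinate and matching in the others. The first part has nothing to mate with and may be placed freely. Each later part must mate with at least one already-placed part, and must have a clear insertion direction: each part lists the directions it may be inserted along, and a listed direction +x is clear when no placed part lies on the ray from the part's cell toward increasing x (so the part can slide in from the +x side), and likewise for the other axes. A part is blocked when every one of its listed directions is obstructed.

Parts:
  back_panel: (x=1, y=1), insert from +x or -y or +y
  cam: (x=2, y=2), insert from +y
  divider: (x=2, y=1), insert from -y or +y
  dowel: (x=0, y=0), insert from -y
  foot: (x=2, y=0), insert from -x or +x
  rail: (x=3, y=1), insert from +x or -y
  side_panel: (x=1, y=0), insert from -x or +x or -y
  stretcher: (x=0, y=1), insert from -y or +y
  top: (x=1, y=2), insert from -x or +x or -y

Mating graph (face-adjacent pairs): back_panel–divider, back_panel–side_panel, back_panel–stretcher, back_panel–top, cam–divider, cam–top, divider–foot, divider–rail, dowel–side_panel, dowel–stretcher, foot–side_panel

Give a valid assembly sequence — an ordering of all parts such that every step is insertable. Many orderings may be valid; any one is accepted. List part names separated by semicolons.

rail; divider; cam; back_panel; stretcher; dowel; foot; side_panel; top

1. rail@(3, 1) [+x clear] — {rail}
2. divider@(2, 1) [-y clear] — {divider, rail}
3. cam@(2, 2) [+y clear] — {cam, divider, rail}
4. back_panel@(1, 1) [-y clear] — {back_panel, cam, divider, rail}
5. stretcher@(0, 1) [-y clear] — {back_panel, cam, divider, rail, stretcher}
6. dowel@(0, 0) [-y clear] — {back_panel, cam, divider, dowel, rail, stretcher}
7. foot@(2, 0) [+x clear] — {back_panel, cam, divider, dowel, foot, rail, stretcher}
8. side_panel@(1, 0) [-y clear] — {back_panel, cam, divider, dowel, foot, rail, side_panel, stretcher}
9. top@(1, 2) [-x clear] — {back_panel, cam, divider, dowel, foot, rail, side_panel, stretcher, top}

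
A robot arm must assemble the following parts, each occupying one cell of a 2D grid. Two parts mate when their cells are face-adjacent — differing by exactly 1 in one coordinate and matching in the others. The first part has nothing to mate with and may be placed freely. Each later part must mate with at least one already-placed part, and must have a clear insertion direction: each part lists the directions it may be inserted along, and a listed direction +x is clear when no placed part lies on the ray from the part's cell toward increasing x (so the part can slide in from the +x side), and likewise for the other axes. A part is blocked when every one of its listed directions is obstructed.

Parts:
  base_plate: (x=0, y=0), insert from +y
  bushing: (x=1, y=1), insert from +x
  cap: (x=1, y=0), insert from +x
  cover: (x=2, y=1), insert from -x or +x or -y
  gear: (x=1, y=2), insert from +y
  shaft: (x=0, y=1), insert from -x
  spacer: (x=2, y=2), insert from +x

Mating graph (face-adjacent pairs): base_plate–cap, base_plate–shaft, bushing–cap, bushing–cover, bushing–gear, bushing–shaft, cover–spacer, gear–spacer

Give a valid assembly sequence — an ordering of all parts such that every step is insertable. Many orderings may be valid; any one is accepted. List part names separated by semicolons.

1. bushing@(1, 1) [+x clear] — {bushing}
2. cover@(2, 1) [+x clear] — {bushing, cover}
3. gear@(1, 2) [+y clear] — {bushing, cover, gear}
4. cap@(1, 0) [+x clear] — {bushing, cap, cover, gear}
5. spacer@(2, 2) [+x clear] — {bushing, cap, cover, gear, spacer}
6. base_plate@(0, 0) [+y clear] — {base_plate, bushing, cap, cover, gear, spacer}
7. shaft@(0, 1) [-x clear] — {base_plate, bushing, cap, cover, gear, shaft, spacer}

bushing; cover; gear; cap; spacer; base_plate; shaft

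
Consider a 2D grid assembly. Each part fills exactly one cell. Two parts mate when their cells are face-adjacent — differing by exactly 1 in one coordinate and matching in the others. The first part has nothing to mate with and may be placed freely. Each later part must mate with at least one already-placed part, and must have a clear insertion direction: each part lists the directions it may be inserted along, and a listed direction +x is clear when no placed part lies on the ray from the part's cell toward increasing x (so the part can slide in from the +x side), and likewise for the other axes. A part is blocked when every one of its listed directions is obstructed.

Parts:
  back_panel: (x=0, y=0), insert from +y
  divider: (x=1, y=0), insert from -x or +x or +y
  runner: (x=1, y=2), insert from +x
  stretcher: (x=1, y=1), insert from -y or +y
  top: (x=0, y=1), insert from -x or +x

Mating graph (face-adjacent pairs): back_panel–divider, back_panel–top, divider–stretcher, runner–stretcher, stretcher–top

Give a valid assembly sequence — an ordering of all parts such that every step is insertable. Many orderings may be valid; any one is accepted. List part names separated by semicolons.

divider; back_panel; stretcher; runner; top

1. divider@(1, 0) [-x clear] — {divider}
2. back_panel@(0, 0) [+y clear] — {back_panel, divider}
3. stretcher@(1, 1) [+y clear] — {back_panel, divider, stretcher}
4. runner@(1, 2) [+x clear] — {back_panel, divider, runner, stretcher}
5. top@(0, 1) [-x clear] — {back_panel, divider, runner, stretcher, top}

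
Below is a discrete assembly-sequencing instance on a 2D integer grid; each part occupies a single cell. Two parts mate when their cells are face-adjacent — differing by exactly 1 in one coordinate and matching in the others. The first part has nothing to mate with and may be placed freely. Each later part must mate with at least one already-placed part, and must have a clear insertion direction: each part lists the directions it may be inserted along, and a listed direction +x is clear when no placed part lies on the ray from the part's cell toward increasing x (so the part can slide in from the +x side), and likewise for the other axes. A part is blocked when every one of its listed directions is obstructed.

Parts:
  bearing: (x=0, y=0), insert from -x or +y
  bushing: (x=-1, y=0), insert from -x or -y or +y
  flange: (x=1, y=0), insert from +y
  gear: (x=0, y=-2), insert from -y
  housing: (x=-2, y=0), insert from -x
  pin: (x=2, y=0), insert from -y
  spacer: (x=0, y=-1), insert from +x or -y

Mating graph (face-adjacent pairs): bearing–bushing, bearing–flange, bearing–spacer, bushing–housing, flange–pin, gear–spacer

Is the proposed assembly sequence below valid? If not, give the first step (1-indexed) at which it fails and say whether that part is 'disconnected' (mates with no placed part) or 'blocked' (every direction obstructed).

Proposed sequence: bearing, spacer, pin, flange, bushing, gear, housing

Invalid at step 3 (disconnected)

1. bearing@(0, 0) [-x clear] — {bearing}
2. spacer@(0, -1) [+x clear] — {bearing, spacer}
3. pin@(2, 0) — no placed neighbour ⇒ disconnected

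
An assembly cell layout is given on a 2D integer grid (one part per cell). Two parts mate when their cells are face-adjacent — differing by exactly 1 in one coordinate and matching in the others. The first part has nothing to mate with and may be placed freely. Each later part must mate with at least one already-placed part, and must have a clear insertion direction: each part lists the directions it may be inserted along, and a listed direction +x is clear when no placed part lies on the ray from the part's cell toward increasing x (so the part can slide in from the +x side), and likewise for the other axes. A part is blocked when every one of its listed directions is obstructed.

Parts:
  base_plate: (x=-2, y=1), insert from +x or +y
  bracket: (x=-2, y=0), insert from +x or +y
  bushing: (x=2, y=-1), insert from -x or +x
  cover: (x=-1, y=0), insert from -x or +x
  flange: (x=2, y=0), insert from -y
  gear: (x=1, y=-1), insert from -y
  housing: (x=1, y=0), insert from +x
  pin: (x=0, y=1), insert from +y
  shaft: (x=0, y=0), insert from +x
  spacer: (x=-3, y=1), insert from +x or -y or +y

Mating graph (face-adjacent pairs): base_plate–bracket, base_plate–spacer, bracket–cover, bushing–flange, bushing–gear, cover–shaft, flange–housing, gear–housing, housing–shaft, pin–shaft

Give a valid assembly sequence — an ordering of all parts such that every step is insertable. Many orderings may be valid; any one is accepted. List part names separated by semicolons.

pin; shaft; housing; cover; flange; bushing; gear; bracket; base_plate; spacer

1. pin@(0, 1) [+y clear] — {pin}
2. shaft@(0, 0) [+x clear] — {pin, shaft}
3. housing@(1, 0) [+x clear] — {housing, pin, shaft}
4. cover@(-1, 0) [-x clear] — {cover, housing, pin, shaft}
5. flange@(2, 0) [-y clear] — {cover, flange, housing, pin, shaft}
6. bushing@(2, -1) [-x clear] — {bushing, cover, flange, housing, pin, shaft}
7. gear@(1, -1) [-y clear] — {bushing, cover, flange, gear, housing, pin, shaft}
8. bracket@(-2, 0) [+y clear] — {bracket, bushing, cover, flange, gear, housing, pin, shaft}
9. base_plate@(-2, 1) [+y clear] — {base_plate, bracket, bushing, cover, flange, gear, housing, pin, shaft}
10. spacer@(-3, 1) [-y clear] — {base_plate, bracket, bushing, cover, flange, gear, housing, pin, shaft, spacer}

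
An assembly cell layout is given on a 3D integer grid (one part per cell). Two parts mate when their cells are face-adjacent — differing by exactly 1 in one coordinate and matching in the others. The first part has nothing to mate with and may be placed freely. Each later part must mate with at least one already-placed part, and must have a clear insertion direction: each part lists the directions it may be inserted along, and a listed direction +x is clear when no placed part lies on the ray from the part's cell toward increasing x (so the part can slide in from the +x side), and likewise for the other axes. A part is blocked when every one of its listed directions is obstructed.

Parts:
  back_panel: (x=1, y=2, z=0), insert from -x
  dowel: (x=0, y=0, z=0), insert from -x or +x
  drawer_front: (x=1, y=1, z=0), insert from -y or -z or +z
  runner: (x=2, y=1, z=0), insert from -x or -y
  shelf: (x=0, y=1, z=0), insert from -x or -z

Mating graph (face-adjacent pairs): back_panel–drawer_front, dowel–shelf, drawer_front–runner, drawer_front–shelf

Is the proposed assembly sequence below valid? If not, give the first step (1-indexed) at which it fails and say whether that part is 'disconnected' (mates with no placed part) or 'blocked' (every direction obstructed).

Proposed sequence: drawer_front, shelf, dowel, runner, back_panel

Valid

1. drawer_front@(1, 1, 0) [-y clear] — {drawer_front}
2. shelf@(0, 1, 0) [-x clear] — {drawer_front, shelf}
3. dowel@(0, 0, 0) [-x clear] — {dowel, drawer_front, shelf}
4. runner@(2, 1, 0) [-y clear] — {dowel, drawer_front, runner, shelf}
5. back_panel@(1, 2, 0) [-x clear] — {back_panel, dowel, drawer_front, runner, shelf}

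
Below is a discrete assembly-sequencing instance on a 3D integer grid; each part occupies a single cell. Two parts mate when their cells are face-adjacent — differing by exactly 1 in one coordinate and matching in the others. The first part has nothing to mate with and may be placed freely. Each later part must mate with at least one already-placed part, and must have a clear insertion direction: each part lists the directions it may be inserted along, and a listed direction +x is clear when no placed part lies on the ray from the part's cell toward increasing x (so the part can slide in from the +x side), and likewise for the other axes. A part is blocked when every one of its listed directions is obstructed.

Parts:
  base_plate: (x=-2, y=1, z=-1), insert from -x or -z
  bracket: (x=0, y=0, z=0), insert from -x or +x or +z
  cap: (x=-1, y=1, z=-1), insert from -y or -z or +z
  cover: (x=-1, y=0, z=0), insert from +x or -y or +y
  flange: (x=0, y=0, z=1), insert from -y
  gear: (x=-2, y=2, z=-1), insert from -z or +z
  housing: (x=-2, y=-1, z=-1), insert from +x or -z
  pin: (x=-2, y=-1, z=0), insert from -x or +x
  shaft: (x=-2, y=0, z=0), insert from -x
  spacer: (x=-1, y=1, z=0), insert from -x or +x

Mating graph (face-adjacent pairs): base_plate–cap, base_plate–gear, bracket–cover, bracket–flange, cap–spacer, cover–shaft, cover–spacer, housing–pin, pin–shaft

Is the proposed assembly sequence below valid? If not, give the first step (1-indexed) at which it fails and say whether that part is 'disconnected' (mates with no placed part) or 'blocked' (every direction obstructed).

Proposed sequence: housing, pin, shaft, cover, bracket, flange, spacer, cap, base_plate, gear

Valid

1. housing@(-2, -1, -1) [+x clear] — {housing}
2. pin@(-2, -1, 0) [-x clear] — {housing, pin}
3. shaft@(-2, 0, 0) [-x clear] — {housing, pin, shaft}
4. cover@(-1, 0, 0) [+x clear] — {cover, housing, pin, shaft}
5. bracket@(0, 0, 0) [+x clear] — {bracket, cover, housing, pin, shaft}
6. flange@(0, 0, 1) [-y clear] — {bracket, cover, flange, housing, pin, shaft}
7. spacer@(-1, 1, 0) [-x clear] — {bracket, cover, flange, housing, pin, shaft, spacer}
8. cap@(-1, 1, -1) [-y clear] — {bracket, cap, cover, flange, housing, pin, shaft, spacer}
9. base_plate@(-2, 1, -1) [-x clear] — {base_plate, bracket, cap, cover, flange, housing, pin, shaft, spacer}
10. gear@(-2, 2, -1) [-z clear] — {base_plate, bracket, cap, cover, flange, gear, housing, pin, shaft, spacer}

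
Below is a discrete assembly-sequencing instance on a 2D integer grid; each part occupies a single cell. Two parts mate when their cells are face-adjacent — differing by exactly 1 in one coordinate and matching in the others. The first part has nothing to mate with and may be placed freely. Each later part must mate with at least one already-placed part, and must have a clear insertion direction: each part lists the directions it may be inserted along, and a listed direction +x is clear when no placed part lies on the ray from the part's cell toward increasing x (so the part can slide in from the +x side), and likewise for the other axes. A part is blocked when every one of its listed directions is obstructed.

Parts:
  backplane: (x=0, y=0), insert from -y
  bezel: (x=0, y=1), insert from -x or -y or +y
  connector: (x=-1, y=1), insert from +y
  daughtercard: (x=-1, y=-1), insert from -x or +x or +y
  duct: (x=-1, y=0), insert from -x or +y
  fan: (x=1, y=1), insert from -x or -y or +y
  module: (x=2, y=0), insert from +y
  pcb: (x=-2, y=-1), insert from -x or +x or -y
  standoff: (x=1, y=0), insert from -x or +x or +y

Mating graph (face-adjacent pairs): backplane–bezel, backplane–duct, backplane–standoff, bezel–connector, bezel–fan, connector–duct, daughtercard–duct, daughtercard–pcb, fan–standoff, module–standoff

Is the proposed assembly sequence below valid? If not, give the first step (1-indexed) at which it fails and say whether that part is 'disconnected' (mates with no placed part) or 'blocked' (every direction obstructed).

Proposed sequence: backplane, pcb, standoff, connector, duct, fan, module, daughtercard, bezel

1. backplane@(0, 0) [-y clear] — {backplane}
2. pcb@(-2, -1) — no placed neighbour ⇒ disconnected

Invalid at step 2 (disconnected)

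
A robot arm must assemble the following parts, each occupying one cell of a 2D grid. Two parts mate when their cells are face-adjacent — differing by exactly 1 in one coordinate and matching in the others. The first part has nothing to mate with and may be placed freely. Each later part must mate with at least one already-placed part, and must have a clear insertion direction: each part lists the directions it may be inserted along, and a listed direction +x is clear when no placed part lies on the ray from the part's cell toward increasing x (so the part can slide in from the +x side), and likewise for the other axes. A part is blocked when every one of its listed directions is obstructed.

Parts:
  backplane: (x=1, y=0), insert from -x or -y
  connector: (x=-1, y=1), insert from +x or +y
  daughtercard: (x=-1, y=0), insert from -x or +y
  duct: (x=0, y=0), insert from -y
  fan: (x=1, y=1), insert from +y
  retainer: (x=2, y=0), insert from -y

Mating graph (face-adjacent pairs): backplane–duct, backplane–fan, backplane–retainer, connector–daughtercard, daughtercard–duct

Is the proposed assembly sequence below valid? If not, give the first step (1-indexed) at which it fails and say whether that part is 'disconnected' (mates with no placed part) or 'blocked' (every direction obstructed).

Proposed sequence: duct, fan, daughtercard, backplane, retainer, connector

1. duct@(0, 0) [-y clear] — {duct}
2. fan@(1, 1) — no placed neighbour ⇒ disconnected

Invalid at step 2 (disconnected)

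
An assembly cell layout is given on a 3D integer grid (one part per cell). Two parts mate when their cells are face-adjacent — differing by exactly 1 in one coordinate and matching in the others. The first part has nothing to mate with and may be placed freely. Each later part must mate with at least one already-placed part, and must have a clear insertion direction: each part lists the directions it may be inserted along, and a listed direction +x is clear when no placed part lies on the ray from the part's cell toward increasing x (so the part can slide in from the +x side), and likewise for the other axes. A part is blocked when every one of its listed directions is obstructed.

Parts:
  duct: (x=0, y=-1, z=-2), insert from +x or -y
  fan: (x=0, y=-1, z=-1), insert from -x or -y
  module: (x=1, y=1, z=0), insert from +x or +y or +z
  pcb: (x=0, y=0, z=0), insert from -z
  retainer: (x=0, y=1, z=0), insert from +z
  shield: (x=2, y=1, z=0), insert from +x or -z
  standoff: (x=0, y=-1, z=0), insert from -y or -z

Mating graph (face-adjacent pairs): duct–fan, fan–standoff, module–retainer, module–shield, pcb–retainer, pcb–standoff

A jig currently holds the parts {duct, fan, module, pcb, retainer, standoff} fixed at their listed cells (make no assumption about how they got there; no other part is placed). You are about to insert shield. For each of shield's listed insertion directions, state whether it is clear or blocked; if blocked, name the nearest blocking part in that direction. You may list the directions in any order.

+x: ray from shield(2, 1, 0) has no placed part ⇒ clear
-z: ray from shield(2, 1, 0) has no placed part ⇒ clear

+x: clear; -z: clear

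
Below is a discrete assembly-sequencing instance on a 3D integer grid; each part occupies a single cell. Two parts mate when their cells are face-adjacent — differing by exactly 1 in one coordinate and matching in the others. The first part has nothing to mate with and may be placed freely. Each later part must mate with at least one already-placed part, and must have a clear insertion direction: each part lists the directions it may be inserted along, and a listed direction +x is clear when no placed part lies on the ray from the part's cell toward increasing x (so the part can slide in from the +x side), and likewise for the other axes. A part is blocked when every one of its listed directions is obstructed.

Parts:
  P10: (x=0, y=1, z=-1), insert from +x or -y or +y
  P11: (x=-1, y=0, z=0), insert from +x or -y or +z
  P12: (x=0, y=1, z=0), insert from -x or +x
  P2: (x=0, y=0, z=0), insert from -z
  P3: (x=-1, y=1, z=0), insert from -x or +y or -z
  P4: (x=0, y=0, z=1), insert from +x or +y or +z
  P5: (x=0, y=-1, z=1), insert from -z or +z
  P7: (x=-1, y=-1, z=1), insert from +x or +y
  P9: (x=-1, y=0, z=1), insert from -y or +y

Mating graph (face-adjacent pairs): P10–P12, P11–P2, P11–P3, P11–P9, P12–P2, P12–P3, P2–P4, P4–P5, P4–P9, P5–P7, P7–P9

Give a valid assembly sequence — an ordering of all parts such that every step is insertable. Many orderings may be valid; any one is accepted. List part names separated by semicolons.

P5; P4; P2; P11; P12; P10; P3; P7; P9

1. P5@(0, -1, 1) [-z clear] — {P5}
2. P4@(0, 0, 1) [+x clear] — {P4, P5}
3. P2@(0, 0, 0) [-z clear] — {P2, P4, P5}
4. P11@(-1, 0, 0) [-y clear] — {P11, P2, P4, P5}
5. P12@(0, 1, 0) [-x clear] — {P11, P12, P2, P4, P5}
6. P10@(0, 1, -1) [+x clear] — {P10, P11, P12, P2, P4, P5}
7. P3@(-1, 1, 0) [-x clear] — {P10, P11, P12, P2, P3, P4, P5}
8. P7@(-1, -1, 1) [+y clear] — {P10, P11, P12, P2, P3, P4, P5, P7}
9. P9@(-1, 0, 1) [+y clear] — {P10, P11, P12, P2, P3, P4, P5, P7, P9}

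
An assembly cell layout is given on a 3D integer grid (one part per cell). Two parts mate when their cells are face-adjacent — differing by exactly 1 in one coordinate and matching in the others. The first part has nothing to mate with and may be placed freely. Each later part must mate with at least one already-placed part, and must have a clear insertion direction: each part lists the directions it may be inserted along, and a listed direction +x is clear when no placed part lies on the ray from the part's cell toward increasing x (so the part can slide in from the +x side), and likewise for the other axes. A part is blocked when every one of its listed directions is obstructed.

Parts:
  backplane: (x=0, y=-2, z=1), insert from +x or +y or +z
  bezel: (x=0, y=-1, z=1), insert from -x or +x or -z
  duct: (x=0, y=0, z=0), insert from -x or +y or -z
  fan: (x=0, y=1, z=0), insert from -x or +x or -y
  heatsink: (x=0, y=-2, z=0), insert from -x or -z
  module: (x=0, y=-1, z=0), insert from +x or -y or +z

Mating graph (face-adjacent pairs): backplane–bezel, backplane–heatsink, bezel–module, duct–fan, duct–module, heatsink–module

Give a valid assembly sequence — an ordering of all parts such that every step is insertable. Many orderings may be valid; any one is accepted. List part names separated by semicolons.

1. backplane@(0, -2, 1) [+x clear] — {backplane}
2. bezel@(0, -1, 1) [-x clear] — {backplane, bezel}
3. module@(0, -1, 0) [+x clear] — {backplane, bezel, module}
4. heatsink@(0, -2, 0) [-x clear] — {backplane, bezel, heatsink, module}
5. duct@(0, 0, 0) [-x clear] — {backplane, bezel, duct, heatsink, module}
6. fan@(0, 1, 0) [-x clear] — {backplane, bezel, duct, fan, heatsink, module}

backplane; bezel; module; heatsink; duct; fan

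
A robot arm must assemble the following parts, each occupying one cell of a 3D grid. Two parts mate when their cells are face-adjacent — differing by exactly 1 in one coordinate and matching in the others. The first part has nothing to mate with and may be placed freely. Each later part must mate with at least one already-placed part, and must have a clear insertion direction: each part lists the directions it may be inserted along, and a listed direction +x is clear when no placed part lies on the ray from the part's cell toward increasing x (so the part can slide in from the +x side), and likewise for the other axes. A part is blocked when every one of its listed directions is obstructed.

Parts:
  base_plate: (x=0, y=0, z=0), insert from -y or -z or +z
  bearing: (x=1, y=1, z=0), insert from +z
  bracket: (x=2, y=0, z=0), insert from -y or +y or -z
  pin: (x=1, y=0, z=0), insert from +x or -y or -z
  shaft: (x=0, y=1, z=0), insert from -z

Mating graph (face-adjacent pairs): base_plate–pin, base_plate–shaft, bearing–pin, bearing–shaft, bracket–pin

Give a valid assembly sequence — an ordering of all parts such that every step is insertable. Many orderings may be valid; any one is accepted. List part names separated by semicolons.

1. shaft@(0, 1, 0) [-z clear] — {shaft}
2. bearing@(1, 1, 0) [+z clear] — {bearing, shaft}
3. base_plate@(0, 0, 0) [-y clear] — {base_plate, bearing, shaft}
4. pin@(1, 0, 0) [+x clear] — {base_plate, bearing, pin, shaft}
5. bracket@(2, 0, 0) [-y clear] — {base_plate, bearing, bracket, pin, shaft}

shaft; bearing; base_plate; pin; bracket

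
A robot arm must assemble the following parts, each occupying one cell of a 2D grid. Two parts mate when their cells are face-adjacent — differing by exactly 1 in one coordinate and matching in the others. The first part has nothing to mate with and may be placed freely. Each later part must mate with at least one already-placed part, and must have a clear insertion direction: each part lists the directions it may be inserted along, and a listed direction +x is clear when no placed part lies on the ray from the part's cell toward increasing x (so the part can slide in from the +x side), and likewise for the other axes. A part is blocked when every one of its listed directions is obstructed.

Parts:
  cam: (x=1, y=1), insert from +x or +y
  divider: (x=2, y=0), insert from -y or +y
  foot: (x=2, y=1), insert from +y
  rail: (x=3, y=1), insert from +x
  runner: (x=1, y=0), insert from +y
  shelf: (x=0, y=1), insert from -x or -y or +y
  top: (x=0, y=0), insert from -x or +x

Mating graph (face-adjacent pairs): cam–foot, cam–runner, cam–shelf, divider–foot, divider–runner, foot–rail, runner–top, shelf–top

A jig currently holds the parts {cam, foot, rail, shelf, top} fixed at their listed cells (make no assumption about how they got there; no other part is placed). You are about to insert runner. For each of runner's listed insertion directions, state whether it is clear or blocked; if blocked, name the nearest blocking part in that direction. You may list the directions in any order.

+y: nearest on ray is cam@(1, 1) ⇒ blocked

+y: blocked by cam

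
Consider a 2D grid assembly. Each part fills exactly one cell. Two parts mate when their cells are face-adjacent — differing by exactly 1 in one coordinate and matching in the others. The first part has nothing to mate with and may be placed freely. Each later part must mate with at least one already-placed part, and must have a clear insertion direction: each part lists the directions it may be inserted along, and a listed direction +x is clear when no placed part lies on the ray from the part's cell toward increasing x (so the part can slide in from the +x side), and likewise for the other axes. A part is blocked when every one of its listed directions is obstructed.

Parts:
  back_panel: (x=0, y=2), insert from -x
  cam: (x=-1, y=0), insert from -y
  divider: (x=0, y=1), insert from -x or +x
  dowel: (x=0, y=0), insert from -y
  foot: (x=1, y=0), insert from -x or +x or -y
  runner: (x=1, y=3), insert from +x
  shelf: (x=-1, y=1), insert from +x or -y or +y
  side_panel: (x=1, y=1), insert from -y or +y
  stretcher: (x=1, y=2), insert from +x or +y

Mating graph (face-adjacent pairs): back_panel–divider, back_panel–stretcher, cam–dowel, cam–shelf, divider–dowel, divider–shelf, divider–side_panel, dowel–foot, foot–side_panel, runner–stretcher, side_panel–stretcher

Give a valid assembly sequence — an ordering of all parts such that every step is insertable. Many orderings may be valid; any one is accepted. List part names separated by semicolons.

1. divider@(0, 1) [-x clear] — {divider}
2. dowel@(0, 0) [-y clear] — {divider, dowel}
3. cam@(-1, 0) [-y clear] — {cam, divider, dowel}
4. back_panel@(0, 2) [-x clear] — {back_panel, cam, divider, dowel}
5. stretcher@(1, 2) [+x clear] — {back_panel, cam, divider, dowel, stretcher}
6. shelf@(-1, 1) [+y clear] — {back_panel, cam, divider, dowel, shelf, stretcher}
7. side_panel@(1, 1) [-y clear] — {back_panel, cam, divider, dowel, shelf, side_panel, stretcher}
8. foot@(1, 0) [+x clear] — {back_panel, cam, divider, dowel, foot, shelf, side_panel, stretcher}
9. runner@(1, 3) [+x clear] — {back_panel, cam, divider, dowel, foot, runner, shelf, side_panel, stretcher}

divider; dowel; cam; back_panel; stretcher; shelf; side_panel; foot; runner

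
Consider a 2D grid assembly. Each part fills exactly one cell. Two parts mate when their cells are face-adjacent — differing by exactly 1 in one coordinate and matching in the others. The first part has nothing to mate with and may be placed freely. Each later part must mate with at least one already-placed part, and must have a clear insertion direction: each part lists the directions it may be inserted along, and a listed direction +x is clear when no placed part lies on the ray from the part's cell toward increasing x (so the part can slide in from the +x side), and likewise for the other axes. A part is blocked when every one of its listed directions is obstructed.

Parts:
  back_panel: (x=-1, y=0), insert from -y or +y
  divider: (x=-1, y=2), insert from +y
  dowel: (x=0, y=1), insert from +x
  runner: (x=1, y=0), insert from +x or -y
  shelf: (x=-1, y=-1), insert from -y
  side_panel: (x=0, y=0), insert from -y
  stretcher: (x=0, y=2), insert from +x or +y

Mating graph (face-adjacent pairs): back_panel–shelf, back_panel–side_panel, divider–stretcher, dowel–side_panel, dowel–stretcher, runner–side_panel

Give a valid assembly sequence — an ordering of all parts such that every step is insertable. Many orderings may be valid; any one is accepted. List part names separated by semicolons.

1. stretcher@(0, 2) [+x clear] — {stretcher}
2. divider@(-1, 2) [+y clear] — {divider, stretcher}
3. dowel@(0, 1) [+x clear] — {divider, dowel, stretcher}
4. side_panel@(0, 0) [-y clear] — {divider, dowel, side_panel, stretcher}
5. runner@(1, 0) [+x clear] — {divider, dowel, runner, side_panel, stretcher}
6. back_panel@(-1, 0) [-y clear] — {back_panel, divider, dowel, runner, side_panel, stretcher}
7. shelf@(-1, -1) [-y clear] — {back_panel, divider, dowel, runner, shelf, side_panel, stretcher}

stretcher; divider; dowel; side_panel; runner; back_panel; shelf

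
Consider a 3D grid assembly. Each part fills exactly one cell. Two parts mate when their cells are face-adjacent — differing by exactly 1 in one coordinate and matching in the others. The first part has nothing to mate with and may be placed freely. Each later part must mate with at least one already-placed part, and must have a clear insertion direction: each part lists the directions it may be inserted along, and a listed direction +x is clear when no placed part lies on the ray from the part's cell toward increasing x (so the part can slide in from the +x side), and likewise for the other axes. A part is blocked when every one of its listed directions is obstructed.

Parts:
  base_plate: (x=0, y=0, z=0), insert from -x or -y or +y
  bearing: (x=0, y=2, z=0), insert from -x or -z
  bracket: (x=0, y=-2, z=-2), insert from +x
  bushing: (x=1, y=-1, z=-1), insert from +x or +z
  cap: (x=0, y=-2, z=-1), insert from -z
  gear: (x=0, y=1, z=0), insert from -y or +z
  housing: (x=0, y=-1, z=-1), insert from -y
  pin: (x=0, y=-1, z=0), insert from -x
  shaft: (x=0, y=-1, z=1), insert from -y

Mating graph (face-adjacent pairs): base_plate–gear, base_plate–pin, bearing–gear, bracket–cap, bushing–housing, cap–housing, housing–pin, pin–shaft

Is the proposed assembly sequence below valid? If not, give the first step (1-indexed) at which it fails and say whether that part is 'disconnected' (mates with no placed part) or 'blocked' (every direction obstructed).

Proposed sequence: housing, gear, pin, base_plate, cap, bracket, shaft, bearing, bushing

1. housing@(0, -1, -1) [-y clear] — {housing}
2. gear@(0, 1, 0) — no placed neighbour ⇒ disconnected

Invalid at step 2 (disconnected)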